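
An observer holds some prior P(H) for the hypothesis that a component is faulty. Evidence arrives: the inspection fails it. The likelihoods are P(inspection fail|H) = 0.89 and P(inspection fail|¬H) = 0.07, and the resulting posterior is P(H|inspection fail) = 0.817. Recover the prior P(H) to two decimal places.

P(H) = 0.26

In odds form, posterior odds = prior odds × likelihood ratio, so prior odds = posterior odds ÷ LR.
Posterior odds = 0.817/(1−0.817) = 4.4645. LR = 0.89/0.07 = 12.7143.
Prior odds = 4.4645/12.7143 = 0.3511, so P(H) = 0.3511/(1+0.3511) ≈ 0.26.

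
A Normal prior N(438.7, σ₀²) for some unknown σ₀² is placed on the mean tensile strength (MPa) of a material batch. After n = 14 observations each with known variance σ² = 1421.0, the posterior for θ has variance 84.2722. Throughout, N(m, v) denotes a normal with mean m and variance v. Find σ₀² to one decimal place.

σ₀² = 496.5

For the Normal–Normal model with known σ², precisions add: τ_n = τ₀ + n/σ².
So 1/σ₀² = 1/84.2722 − 14/1421.0 = 0.011866 − 0.009852 = 0.002014.
Hence σ₀² = 1/0.002014 ≈ 496.5.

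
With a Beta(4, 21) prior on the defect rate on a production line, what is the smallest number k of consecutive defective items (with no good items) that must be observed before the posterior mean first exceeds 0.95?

After k defective items and 0 good items the posterior is Beta(4+k, 21), with mean (4+k)/(4+21+k).
Set (4+k)/(25+k) > 0.95 and solve: k > (0.95·25 − 4)/(1 − 0.95) = 395.000.
The smallest integer exceeding 395.000 is 396, and checking k=396: (400)/(421) = 0.9501 > 0.95.

k = 396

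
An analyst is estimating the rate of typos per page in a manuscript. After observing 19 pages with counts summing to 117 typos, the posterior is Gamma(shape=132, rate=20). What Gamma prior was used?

Gamma(shape=15, rate=1)

Gamma–Poisson conjugacy: posterior shape = α + Σxᵢ, posterior rate = β + n.
So α = 132 − 117 = 15 and β = 20 − 19 = 1.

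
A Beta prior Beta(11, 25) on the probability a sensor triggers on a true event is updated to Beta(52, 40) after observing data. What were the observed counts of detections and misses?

41 detections and 15 misses

Under Beta–binomial conjugacy the posterior parameters are (α+s, β+f).
Match parameters: s=52−11=41, f=40−25=15.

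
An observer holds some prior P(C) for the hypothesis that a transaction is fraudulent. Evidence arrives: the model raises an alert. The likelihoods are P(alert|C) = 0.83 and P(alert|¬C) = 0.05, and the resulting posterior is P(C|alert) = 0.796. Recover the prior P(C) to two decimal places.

In odds form, posterior odds = prior odds × likelihood ratio, so prior odds = posterior odds ÷ LR.
Posterior odds = 0.796/(1−0.796) = 3.9020. LR = 0.83/0.05 = 16.6000.
Prior odds = 3.9020/16.6000 = 0.2351, so P(C) = 0.2351/(1+0.2351) ≈ 0.19.

P(C) = 0.19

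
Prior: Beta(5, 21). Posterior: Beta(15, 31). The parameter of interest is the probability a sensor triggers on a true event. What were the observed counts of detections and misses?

Under Beta–binomial conjugacy the posterior parameters are (a+s, b+f).
Match parameters: s=15−5=10, f=31−21=10.

10 detections and 10 misses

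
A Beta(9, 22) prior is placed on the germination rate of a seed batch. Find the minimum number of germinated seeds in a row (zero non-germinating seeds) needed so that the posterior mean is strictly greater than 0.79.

After k germinated seeds and 0 non-germinating seeds the posterior is Beta(9+k, 22), with mean (9+k)/(9+22+k).
Set (9+k)/(31+k) > 0.79 and solve: k > (0.79·31 − 9)/(1 − 0.79) = 73.762.
The smallest integer exceeding 73.762 is 74, and checking k=74: (83)/(105) = 0.7905 > 0.79.

k = 74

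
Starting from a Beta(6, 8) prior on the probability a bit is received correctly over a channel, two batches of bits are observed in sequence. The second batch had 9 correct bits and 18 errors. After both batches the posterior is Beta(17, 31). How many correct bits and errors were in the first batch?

2 correct bits and 5 errors

Sequential conjugate updates are equivalent to a single update on the pooled data, so total successes = posterior α − prior α and total failures = posterior β − prior β.
Total across both batches: 17−6=11 correct bits, 31−8=23 errors.
Subtract the second batch: 11−9=2 correct bits and 23−18=5 errors.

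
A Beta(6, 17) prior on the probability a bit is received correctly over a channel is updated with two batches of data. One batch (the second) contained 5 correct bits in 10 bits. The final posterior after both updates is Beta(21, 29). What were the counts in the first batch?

Sequential conjugate updates are equivalent to a single update on the pooled data, so total successes = posterior α − prior α and total failures = posterior β − prior β.
Total across both batches: 21−6=15 correct bits, 29−17=12 errors.
Subtract the second batch: 15−5=10 correct bits and 12−5=7 errors.

10 correct bits and 7 errors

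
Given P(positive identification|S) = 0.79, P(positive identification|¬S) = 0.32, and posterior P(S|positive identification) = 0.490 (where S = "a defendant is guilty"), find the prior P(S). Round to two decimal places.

In odds form, posterior odds = prior odds × likelihood ratio, so prior odds = posterior odds ÷ LR.
Posterior odds = 0.490/(1−0.490) = 0.9608. LR = 0.79/0.32 = 2.4688.
Prior odds = 0.9608/2.4688 = 0.3892, so P(S) = 0.3892/(1+0.3892) ≈ 0.28.

P(S) = 0.28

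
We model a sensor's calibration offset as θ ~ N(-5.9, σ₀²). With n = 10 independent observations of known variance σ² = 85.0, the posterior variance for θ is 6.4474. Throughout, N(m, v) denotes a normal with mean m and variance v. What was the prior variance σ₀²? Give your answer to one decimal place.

For the Normal–Normal model with known σ², precisions add: τ_n = τ₀ + n/σ².
So 1/σ₀² = 1/6.4474 − 10/85.0 = 0.155101 − 0.117647 = 0.037454.
Hence σ₀² = 1/0.037454 ≈ 26.7.

σ₀² = 26.7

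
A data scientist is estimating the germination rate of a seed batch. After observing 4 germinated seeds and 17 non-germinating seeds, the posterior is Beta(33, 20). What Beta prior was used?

Beta(29, 3)

Beta is conjugate to the binomial likelihood: posterior = Beta(a+s, b+f).
Subtract the data counts: 33−4=29, 20−17=3.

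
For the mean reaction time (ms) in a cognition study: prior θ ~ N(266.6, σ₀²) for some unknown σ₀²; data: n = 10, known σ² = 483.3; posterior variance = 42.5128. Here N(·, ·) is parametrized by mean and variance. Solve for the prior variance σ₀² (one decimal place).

σ₀² = 353.2

For the Normal–Normal model with known σ², precisions add: τ_n = τ₀ + n/σ².
So 1/σ₀² = 1/42.5128 − 10/483.3 = 0.023522 − 0.020691 = 0.002831.
Hence σ₀² = 1/0.002831 ≈ 353.2.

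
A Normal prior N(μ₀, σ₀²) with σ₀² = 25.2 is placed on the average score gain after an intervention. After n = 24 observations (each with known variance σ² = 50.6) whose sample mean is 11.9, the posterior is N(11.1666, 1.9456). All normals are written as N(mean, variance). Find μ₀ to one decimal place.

The posterior mean is a precision-weighted average: μ_n = (τ₀μ₀ + τ_data·x̄)/(τ₀+τ_data), with τ₀=1/σ₀² and τ_data=n/σ².
Here τ₀ = 1/25.2 = 0.039683 and τ_data = 24/50.6 = 0.474308, so τ_n = 0.513991.
Rearranging for μ₀: μ₀ = (μ_n·τ_n − τ_data·x̄)/τ₀ = (11.1666·0.513991 − 0.474308·11.9) / 0.039683 = 0.095267/0.039683 ≈ 2.4.

μ₀ = 2.4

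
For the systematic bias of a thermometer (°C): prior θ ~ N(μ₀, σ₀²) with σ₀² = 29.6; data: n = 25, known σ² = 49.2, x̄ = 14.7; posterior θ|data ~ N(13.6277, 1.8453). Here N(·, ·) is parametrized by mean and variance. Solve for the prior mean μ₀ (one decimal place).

The posterior mean is a precision-weighted average: μ_n = (τ₀μ₀ + τ_data·x̄)/(τ₀+τ_data), with τ₀=1/σ₀² and τ_data=n/σ².
Here τ₀ = 1/29.6 = 0.033784 and τ_data = 25/49.2 = 0.508130, so τ_n = 0.541914.
Rearranging for μ₀: μ₀ = (μ_n·τ_n − τ_data·x̄)/τ₀ = (13.6277·0.541914 − 0.508130·14.7) / 0.033784 = -0.084470/0.033784 ≈ -2.5.

μ₀ = -2.5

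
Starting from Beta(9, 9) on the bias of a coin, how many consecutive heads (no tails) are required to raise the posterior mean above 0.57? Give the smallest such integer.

k = 3

After k heads and 0 tails the posterior is Beta(9+k, 9), with mean (9+k)/(9+9+k).
Set (9+k)/(18+k) > 0.57 and solve: k > (0.57·18 − 9)/(1 − 0.57) = 2.930.
The smallest integer exceeding 2.930 is 3.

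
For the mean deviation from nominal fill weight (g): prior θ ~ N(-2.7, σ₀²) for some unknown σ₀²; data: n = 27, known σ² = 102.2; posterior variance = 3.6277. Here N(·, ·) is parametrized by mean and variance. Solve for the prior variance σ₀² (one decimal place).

σ₀² = 87.2

Posterior precision equals prior precision plus data precision: 1/σ_n² = 1/σ₀² + n/σ².
So 1/σ₀² = 1/3.6277 − 27/102.2 = 0.275657 − 0.264188 = 0.011469.
Hence σ₀² = 1/0.011469 ≈ 87.2.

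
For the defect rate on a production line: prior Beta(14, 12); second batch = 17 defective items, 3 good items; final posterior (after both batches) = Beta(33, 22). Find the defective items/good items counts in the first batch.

2 defective items and 7 good items

Sequential conjugate updates are equivalent to a single update on the pooled data, so total successes = posterior α − prior α and total failures = posterior β − prior β.
Total across both batches: 33−14=19 defective items, 22−12=10 good items.
Subtract the second batch: 19−17=2 defective items and 10−3=7 good items.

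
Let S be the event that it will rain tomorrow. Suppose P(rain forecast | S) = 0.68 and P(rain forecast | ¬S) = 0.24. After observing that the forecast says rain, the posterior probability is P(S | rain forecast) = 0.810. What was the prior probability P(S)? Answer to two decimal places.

Bayes' rule in odds form gives O(S|E) = O(S)·[P(E|S)/P(E|¬S)], hence O(S) = O(S|E)/LR.
Posterior odds = 0.810/(1−0.810) = 4.2632. LR = 0.68/0.24 = 2.8333.
Prior odds = 4.2632/2.8333 = 1.5047, so P(S) = 1.5047/(1+1.5047) ≈ 0.60.

P(S) = 0.60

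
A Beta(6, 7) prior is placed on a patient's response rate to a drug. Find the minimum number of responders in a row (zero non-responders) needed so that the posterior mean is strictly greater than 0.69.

After k responders and 0 non-responders the posterior is Beta(6+k, 7), with mean (6+k)/(6+7+k).
Set (6+k)/(13+k) > 0.69 and solve: k > (0.69·13 − 6)/(1 − 0.69) = 9.581.
The smallest integer exceeding 9.581 is 10, and checking k=10: (16)/(23) = 0.6957 > 0.69.

k = 10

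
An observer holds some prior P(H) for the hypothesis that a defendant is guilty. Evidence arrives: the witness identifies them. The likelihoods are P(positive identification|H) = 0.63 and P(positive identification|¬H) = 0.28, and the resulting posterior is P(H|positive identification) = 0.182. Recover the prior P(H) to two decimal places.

Bayes' rule in odds form gives O(H|E) = O(H)·[P(E|H)/P(E|¬H)], hence O(H) = O(H|E)/LR.
Posterior odds = 0.182/(1−0.182) = 0.2225. LR = 0.63/0.28 = 2.2500.
Prior odds = 0.2225/2.2500 = 0.0989, so P(H) = 0.0989/(1+0.0989) ≈ 0.09.

P(H) = 0.09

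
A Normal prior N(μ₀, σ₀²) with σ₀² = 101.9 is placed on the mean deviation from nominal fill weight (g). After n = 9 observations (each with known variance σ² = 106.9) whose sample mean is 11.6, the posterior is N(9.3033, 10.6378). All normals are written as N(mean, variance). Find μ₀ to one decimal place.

μ₀ = -10.4

With known observation variance, the Normal–Normal posterior has precision τ_n = τ₀ + n/σ² and mean μ_n = (τ₀μ₀ + (n/σ²)x̄)/τ_n.
Here τ₀ = 1/101.9 = 0.009814 and τ_data = 9/106.9 = 0.084191, so τ_n = 0.094005.
Rearranging for μ₀: μ₀ = (μ_n·τ_n − τ_data·x̄)/τ₀ = (9.3033·0.094005 − 0.084191·11.6) / 0.009814 = -0.102059/0.009814 ≈ -10.4.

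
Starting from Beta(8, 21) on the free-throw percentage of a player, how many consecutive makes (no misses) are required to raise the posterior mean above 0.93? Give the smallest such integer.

k = 272

After k makes and 0 misses the posterior is Beta(8+k, 21), with mean (8+k)/(8+21+k).
Set (8+k)/(29+k) > 0.93 and solve: k > (0.93·29 − 8)/(1 − 0.93) = 271.000.
The smallest integer exceeding 271.000 is 272, and checking k=272: (280)/(301) = 0.9302 > 0.93.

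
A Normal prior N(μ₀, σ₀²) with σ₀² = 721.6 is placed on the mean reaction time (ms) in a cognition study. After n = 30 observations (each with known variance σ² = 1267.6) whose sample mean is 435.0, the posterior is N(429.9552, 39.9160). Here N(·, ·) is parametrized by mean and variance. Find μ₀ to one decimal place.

With known observation variance, the Normal–Normal posterior has precision τ_n = τ₀ + n/σ² and mean μ_n = (τ₀μ₀ + (n/σ²)x̄)/τ_n.
Here τ₀ = 1/721.6 = 0.001386 and τ_data = 30/1267.6 = 0.023667, so τ_n = 0.025053.
Rearranging for μ₀: μ₀ = (μ_n·τ_n − τ_data·x̄)/τ₀ = (429.9552·0.025053 − 0.023667·435.0) / 0.001386 = 0.476523/0.001386 ≈ 343.8.

μ₀ = 343.8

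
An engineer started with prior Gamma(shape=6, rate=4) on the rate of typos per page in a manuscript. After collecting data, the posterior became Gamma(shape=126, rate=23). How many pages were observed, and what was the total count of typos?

Gamma–Poisson conjugacy: posterior shape = α + Σxᵢ, posterior rate = β + n.
Matching: Σxᵢ = 126 − 6 = 120 and n = 23 − 4 = 19.

n = 19 pages with total 120 typos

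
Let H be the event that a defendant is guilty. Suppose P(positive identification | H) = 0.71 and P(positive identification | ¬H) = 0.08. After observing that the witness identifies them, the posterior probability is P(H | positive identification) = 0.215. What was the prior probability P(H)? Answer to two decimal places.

P(H) = 0.03

In odds form, posterior odds = prior odds × likelihood ratio, so prior odds = posterior odds ÷ LR.
Posterior odds = 0.215/(1−0.215) = 0.2739. LR = 0.71/0.08 = 8.8750.
Prior odds = 0.2739/8.8750 = 0.0309, so P(H) = 0.0309/(1+0.0309) ≈ 0.03.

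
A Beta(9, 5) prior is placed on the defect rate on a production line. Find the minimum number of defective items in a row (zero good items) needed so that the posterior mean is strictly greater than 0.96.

k = 112

After k defective items and 0 good items the posterior is Beta(9+k, 5), with mean (9+k)/(9+5+k).
Set (9+k)/(14+k) > 0.96 and solve: k > (0.96·14 − 9)/(1 − 0.96) = 111.000.
The smallest integer exceeding 111.000 is 112, and checking k=112: (121)/(126) = 0.9603 > 0.96.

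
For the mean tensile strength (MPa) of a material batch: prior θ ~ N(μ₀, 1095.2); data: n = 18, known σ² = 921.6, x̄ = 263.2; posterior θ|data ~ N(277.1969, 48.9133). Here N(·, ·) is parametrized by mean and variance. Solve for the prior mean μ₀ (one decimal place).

The posterior mean is a precision-weighted average: μ_n = (τ₀μ₀ + τ_data·x̄)/(τ₀+τ_data), with τ₀=1/σ₀² and τ_data=n/σ².
Here τ₀ = 1/1095.2 = 0.000913 and τ_data = 18/921.6 = 0.019531, so τ_n = 0.020444.
Rearranging for μ₀: μ₀ = (μ_n·τ_n − τ_data·x̄)/τ₀ = (277.1969·0.020444 − 0.019531·263.2) / 0.000913 = 0.526454/0.000913 ≈ 576.6.

μ₀ = 576.6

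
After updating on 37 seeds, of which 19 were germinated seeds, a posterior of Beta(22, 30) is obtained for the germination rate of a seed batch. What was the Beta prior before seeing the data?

Beta(3, 12)

Under Beta–binomial conjugacy the posterior parameters are (a+s, b+f).
So a = 22 − 19 = 3 and b = 30 − 18 = 12.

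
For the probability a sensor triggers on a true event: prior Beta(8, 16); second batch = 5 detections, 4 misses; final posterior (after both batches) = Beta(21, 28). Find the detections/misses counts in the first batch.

Because Beta–binomial updating is additive in the counts, the combined data contributed (α_post−α_prior, β_post−β_prior) successes and failures.
Total across both batches: 21−8=13 detections, 28−16=12 misses.
Subtract the second batch: 13−5=8 detections and 12−4=8 misses.

8 detections and 8 misses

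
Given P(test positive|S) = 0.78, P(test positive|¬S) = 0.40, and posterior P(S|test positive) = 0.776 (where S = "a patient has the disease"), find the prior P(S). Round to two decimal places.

Bayes' rule in odds form gives O(S|E) = O(S)·[P(E|S)/P(E|¬S)], hence O(S) = O(S|E)/LR.
Posterior odds = 0.776/(1−0.776) = 3.4643. LR = 0.78/0.40 = 1.9500.
Prior odds = 3.4643/1.9500 = 1.7766, so P(S) = 1.7766/(1+1.7766) ≈ 0.64.

P(S) = 0.64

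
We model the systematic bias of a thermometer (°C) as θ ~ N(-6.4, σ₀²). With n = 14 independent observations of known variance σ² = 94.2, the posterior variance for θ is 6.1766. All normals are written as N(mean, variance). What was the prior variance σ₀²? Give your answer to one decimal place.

Posterior precision equals prior precision plus data precision: 1/σ_n² = 1/σ₀² + n/σ².
So 1/σ₀² = 1/6.1766 − 14/94.2 = 0.161901 − 0.148620 = 0.013281.
Hence σ₀² = 1/0.013281 ≈ 75.3.

σ₀² = 75.3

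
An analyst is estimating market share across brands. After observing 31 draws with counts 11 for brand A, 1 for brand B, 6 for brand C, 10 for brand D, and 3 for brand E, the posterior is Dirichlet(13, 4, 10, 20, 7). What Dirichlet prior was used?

For a Dirichlet(α) prior with multinomial counts c, the posterior is Dirichlet(α + c) componentwise.
Subtract each count from the matching posterior parameter: 13−11=2, 4−1=3, 10−6=4, 20−10=10, 7−3=4.

Dirichlet(2, 3, 4, 10, 4)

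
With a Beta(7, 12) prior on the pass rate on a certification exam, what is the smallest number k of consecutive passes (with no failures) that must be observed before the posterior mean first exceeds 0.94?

After k passes and 0 failures the posterior is Beta(7+k, 12), with mean (7+k)/(7+12+k).
Set (7+k)/(19+k) > 0.94 and solve: k > (0.94·19 − 7)/(1 − 0.94) = 181.000.
The smallest integer exceeding 181.000 is 182, and checking k=182: (189)/(201) = 0.9403 > 0.94.

k = 182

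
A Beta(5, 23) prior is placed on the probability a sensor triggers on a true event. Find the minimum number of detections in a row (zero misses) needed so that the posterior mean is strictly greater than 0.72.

After k detections and 0 misses the posterior is Beta(5+k, 23), with mean (5+k)/(5+23+k).
Set (5+k)/(28+k) > 0.72 and solve: k > (0.72·28 − 5)/(1 − 0.72) = 54.143.
The smallest integer exceeding 54.143 is 55, and checking k=55: (60)/(83) = 0.7229 > 0.72.

k = 55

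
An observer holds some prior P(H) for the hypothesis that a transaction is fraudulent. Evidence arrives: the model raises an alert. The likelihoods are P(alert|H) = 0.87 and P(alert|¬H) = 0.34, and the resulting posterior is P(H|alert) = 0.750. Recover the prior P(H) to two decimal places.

Bayes' rule in odds form gives O(H|E) = O(H)·[P(E|H)/P(E|¬H)], hence O(H) = O(H|E)/LR.
Posterior odds = 0.750/(1−0.750) = 3.0000. LR = 0.87/0.34 = 2.5588.
Prior odds = 3.0000/2.5588 = 1.1724, so P(H) = 1.1724/(1+1.1724) ≈ 0.54.

P(H) = 0.54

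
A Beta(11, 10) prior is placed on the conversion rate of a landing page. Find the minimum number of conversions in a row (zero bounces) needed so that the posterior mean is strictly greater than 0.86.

k = 51

After k conversions and 0 bounces the posterior is Beta(11+k, 10), with mean (11+k)/(11+10+k).
Set (11+k)/(21+k) > 0.86 and solve: k > (0.86·21 − 11)/(1 − 0.86) = 50.429.
The smallest integer exceeding 50.429 is 51, and checking k=51: (62)/(72) = 0.8611 > 0.86.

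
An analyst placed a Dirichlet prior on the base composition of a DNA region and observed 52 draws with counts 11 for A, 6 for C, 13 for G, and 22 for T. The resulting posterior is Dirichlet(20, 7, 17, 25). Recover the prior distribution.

For a Dirichlet(α) prior with multinomial counts c, the posterior is Dirichlet(α + c) componentwise.
Subtract each count from the matching posterior parameter: 20−11=9, 7−6=1, 17−13=4, 25−22=3.

Dirichlet(9, 1, 4, 3)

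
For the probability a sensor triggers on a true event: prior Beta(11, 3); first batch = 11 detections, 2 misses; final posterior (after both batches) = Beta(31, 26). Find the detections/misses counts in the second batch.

9 detections and 21 misses

Sequential conjugate updates are equivalent to a single update on the pooled data, so total successes = posterior α − prior α and total failures = posterior β − prior β.
Total across both batches: 31−11=20 detections, 26−3=23 misses.
Subtract the first batch: 20−11=9 detections and 23−2=21 misses.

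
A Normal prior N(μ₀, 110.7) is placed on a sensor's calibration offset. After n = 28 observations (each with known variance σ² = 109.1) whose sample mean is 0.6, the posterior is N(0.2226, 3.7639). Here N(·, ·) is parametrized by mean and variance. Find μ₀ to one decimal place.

With known observation variance, the Normal–Normal posterior has precision τ_n = τ₀ + n/σ² and mean μ_n = (τ₀μ₀ + (n/σ²)x̄)/τ_n.
Here τ₀ = 1/110.7 = 0.009033 and τ_data = 28/109.1 = 0.256645, so τ_n = 0.265678.
Rearranging for μ₀: μ₀ = (μ_n·τ_n − τ_data·x̄)/τ₀ = (0.2226·0.265678 − 0.256645·0.6) / 0.009033 = -0.094847/0.009033 ≈ -10.5.

μ₀ = -10.5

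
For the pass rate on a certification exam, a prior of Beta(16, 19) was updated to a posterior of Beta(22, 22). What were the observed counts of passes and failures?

6 passes and 3 failures

Beta is conjugate to the binomial likelihood: posterior = Beta(α+s, β+f).
Match parameters: s=22−16=6, f=22−19=3.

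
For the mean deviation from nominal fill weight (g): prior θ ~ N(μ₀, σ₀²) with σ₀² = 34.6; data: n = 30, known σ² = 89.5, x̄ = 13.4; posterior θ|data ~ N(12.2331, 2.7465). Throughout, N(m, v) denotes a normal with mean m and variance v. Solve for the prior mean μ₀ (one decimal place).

μ₀ = -1.3

The posterior mean is a precision-weighted average: μ_n = (τ₀μ₀ + τ_data·x̄)/(τ₀+τ_data), with τ₀=1/σ₀² and τ_data=n/σ².
Here τ₀ = 1/34.6 = 0.028902 and τ_data = 30/89.5 = 0.335196, so τ_n = 0.364098.
Rearranging for μ₀: μ₀ = (μ_n·τ_n − τ_data·x̄)/τ₀ = (12.2331·0.364098 − 0.335196·13.4) / 0.028902 = -0.037579/0.028902 ≈ -1.3.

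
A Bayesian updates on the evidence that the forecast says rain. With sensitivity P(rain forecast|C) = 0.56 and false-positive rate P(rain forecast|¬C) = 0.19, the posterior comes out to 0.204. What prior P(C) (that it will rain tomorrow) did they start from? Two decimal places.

Bayes' rule in odds form gives O(C|E) = O(C)·[P(E|C)/P(E|¬C)], hence O(C) = O(C|E)/LR.
Posterior odds = 0.204/(1−0.204) = 0.2563. LR = 0.56/0.19 = 2.9474.
Prior odds = 0.2563/2.9474 = 0.0870, so P(C) = 0.0870/(1+0.0870) ≈ 0.08.

P(C) = 0.08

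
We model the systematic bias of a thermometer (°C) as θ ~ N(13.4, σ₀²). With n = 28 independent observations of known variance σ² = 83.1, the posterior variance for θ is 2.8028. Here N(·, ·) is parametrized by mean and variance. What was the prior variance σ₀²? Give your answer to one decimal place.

For the Normal–Normal model with known σ², precisions add: τ_n = τ₀ + n/σ².
So 1/σ₀² = 1/2.8028 − 28/83.1 = 0.356786 − 0.336943 = 0.019843.
Hence σ₀² = 1/0.019843 ≈ 50.4.

σ₀² = 50.4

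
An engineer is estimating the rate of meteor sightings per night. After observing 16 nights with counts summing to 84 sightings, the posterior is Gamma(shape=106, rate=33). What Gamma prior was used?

Gamma(shape=22, rate=17)

Gamma–Poisson conjugacy: posterior shape = α + Σxᵢ, posterior rate = β + n.
So α = 106 − 84 = 22 and β = 33 − 16 = 17.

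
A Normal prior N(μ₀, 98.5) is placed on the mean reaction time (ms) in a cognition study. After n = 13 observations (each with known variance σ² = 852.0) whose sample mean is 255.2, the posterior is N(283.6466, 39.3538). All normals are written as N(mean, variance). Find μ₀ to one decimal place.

μ₀ = 326.4

The posterior mean is a precision-weighted average: μ_n = (τ₀μ₀ + τ_data·x̄)/(τ₀+τ_data), with τ₀=1/σ₀² and τ_data=n/σ².
Here τ₀ = 1/98.5 = 0.010152 and τ_data = 13/852.0 = 0.015258, so τ_n = 0.025410.
Rearranging for μ₀: μ₀ = (μ_n·τ_n − τ_data·x̄)/τ₀ = (283.6466·0.025410 − 0.015258·255.2) / 0.010152 = 3.313619/0.010152 ≈ 326.4.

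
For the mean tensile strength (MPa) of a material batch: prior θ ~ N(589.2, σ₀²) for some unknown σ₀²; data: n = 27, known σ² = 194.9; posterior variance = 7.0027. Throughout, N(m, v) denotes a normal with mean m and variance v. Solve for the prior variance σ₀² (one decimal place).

For the Normal–Normal model with known σ², precisions add: τ_n = τ₀ + n/σ².
So 1/σ₀² = 1/7.0027 − 27/194.9 = 0.142802 − 0.138533 = 0.004269.
Hence σ₀² = 1/0.004269 ≈ 234.2.

σ₀² = 234.2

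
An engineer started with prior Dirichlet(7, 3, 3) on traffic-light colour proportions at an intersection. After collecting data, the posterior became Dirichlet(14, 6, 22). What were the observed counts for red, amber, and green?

For a Dirichlet(α) prior with multinomial counts c, the posterior is Dirichlet(α + c) componentwise.
Counts are posterior − prior componentwise: 14−7=7, 6−3=3, 22−3=19.

counts (7, 3, 19)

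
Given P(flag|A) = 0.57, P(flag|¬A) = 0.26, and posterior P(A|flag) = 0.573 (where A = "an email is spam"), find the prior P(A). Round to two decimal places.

P(A) = 0.38

In odds form, posterior odds = prior odds × likelihood ratio, so prior odds = posterior odds ÷ LR.
Posterior odds = 0.573/(1−0.573) = 1.3419. LR = 0.57/0.26 = 2.1923.
Prior odds = 1.3419/2.1923 = 0.6121, so P(A) = 0.6121/(1+0.6121) ≈ 0.38.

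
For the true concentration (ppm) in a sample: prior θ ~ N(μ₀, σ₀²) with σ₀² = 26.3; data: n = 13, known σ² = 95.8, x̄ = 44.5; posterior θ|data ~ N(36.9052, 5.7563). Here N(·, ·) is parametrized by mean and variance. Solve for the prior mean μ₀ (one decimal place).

μ₀ = 9.8

With known observation variance, the Normal–Normal posterior has precision τ_n = τ₀ + n/σ² and mean μ_n = (τ₀μ₀ + (n/σ²)x̄)/τ_n.
Here τ₀ = 1/26.3 = 0.038023 and τ_data = 13/95.8 = 0.135699, so τ_n = 0.173722.
Rearranging for μ₀: μ₀ = (μ_n·τ_n − τ_data·x̄)/τ₀ = (36.9052·0.173722 − 0.135699·44.5) / 0.038023 = 0.372640/0.038023 ≈ 9.8.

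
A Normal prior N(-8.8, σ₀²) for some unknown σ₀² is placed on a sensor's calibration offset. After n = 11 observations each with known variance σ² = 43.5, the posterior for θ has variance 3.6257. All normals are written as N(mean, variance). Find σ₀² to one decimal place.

σ₀² = 43.6

For the Normal–Normal model with known σ², precisions add: τ_n = τ₀ + n/σ².
So 1/σ₀² = 1/3.6257 − 11/43.5 = 0.275809 − 0.252874 = 0.022935.
Hence σ₀² = 1/0.022935 ≈ 43.6.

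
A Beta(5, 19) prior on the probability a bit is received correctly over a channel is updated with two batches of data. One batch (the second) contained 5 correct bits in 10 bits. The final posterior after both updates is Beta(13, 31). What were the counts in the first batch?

3 correct bits and 7 errors

Sequential conjugate updates are equivalent to a single update on the pooled data, so total successes = posterior α − prior α and total failures = posterior β − prior β.
Total across both batches: 13−5=8 correct bits, 31−19=12 errors.
Subtract the second batch: 8−5=3 correct bits and 12−5=7 errors.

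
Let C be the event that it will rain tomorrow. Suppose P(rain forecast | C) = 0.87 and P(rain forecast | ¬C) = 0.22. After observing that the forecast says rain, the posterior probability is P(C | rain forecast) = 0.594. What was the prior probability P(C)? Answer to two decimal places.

In odds form, posterior odds = prior odds × likelihood ratio, so prior odds = posterior odds ÷ LR.
Posterior odds = 0.594/(1−0.594) = 1.4631. LR = 0.87/0.22 = 3.9545.
Prior odds = 1.4631/3.9545 = 0.3700, so P(C) = 0.3700/(1+0.3700) ≈ 0.27.

P(C) = 0.27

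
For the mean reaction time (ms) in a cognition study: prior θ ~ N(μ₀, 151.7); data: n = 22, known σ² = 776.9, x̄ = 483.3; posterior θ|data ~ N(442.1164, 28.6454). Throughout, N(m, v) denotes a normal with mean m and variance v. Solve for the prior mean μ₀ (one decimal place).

The posterior mean is a precision-weighted average: μ_n = (τ₀μ₀ + τ_data·x̄)/(τ₀+τ_data), with τ₀=1/σ₀² and τ_data=n/σ².
Here τ₀ = 1/151.7 = 0.006592 and τ_data = 22/776.9 = 0.028318, so τ_n = 0.034910.
Rearranging for μ₀: μ₀ = (μ_n·τ_n − τ_data·x̄)/τ₀ = (442.1164·0.034910 − 0.028318·483.3) / 0.006592 = 1.748194/0.006592 ≈ 265.2.

μ₀ = 265.2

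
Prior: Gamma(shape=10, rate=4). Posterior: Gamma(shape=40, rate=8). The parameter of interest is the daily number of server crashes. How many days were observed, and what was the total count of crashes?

n = 4 days with total 30 crashes

A Gamma(α, β) prior (rate parametrization) on a Poisson rate with n observations summing to S gives posterior Gamma(α+S, β+n).
Matching: Σxᵢ = 40 − 10 = 30 and n = 8 − 4 = 4.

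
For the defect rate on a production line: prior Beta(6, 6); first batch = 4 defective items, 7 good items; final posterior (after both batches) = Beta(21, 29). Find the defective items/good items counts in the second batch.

Because Beta–binomial updating is additive in the counts, the combined data contributed (α_post−α_prior, β_post−β_prior) successes and failures.
Total across both batches: 21−6=15 defective items, 29−6=23 good items.
Subtract the first batch: 15−4=11 defective items and 23−7=16 good items.

11 defective items and 16 good items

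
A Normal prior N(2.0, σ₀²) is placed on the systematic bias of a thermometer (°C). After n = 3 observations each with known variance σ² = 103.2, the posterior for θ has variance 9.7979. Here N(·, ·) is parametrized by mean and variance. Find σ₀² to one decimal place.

σ₀² = 13.7

Posterior precision equals prior precision plus data precision: 1/σ_n² = 1/σ₀² + n/σ².
So 1/σ₀² = 1/9.7979 − 3/103.2 = 0.102063 − 0.029070 = 0.072993.
Hence σ₀² = 1/0.072993 ≈ 13.7.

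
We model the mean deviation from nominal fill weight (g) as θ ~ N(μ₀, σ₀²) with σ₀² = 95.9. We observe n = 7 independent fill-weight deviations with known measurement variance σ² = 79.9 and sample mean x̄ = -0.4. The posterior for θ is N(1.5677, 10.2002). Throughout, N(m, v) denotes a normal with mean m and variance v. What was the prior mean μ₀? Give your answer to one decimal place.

The posterior mean is a precision-weighted average: μ_n = (τ₀μ₀ + τ_data·x̄)/(τ₀+τ_data), with τ₀=1/σ₀² and τ_data=n/σ².
Here τ₀ = 1/95.9 = 0.010428 and τ_data = 7/79.9 = 0.087610, so τ_n = 0.098038.
Rearranging for μ₀: μ₀ = (μ_n·τ_n − τ_data·x̄)/τ₀ = (1.5677·0.098038 − 0.087610·-0.4) / 0.010428 = 0.188738/0.010428 ≈ 18.1.

μ₀ = 18.1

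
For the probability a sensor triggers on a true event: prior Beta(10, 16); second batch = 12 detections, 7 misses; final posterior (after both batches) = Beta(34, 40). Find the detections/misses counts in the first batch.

Because Beta–binomial updating is additive in the counts, the combined data contributed (α_post−α_prior, β_post−β_prior) successes and failures.
Total across both batches: 34−10=24 detections, 40−16=24 misses.
Subtract the second batch: 24−12=12 detections and 24−7=17 misses.

12 detections and 17 misses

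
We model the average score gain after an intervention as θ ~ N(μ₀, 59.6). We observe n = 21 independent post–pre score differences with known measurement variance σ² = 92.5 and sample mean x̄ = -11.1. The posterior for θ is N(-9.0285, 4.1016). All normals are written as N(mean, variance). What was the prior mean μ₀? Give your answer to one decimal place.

The posterior mean is a precision-weighted average: μ_n = (τ₀μ₀ + τ_data·x̄)/(τ₀+τ_data), with τ₀=1/σ₀² and τ_data=n/σ².
Here τ₀ = 1/59.6 = 0.016779 and τ_data = 21/92.5 = 0.227027, so τ_n = 0.243806.
Rearranging for μ₀: μ₀ = (μ_n·τ_n − τ_data·x̄)/τ₀ = (-9.0285·0.243806 − 0.227027·-11.1) / 0.016779 = 0.318797/0.016779 ≈ 19.0.

μ₀ = 19.0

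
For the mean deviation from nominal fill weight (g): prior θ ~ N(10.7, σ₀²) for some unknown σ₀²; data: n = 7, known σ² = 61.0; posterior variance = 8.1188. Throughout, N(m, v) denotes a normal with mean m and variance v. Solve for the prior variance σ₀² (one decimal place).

σ₀² = 118.8

For the Normal–Normal model with known σ², precisions add: τ_n = τ₀ + n/σ².
So 1/σ₀² = 1/8.1188 − 7/61.0 = 0.123171 − 0.114754 = 0.008417.
Hence σ₀² = 1/0.008417 ≈ 118.8.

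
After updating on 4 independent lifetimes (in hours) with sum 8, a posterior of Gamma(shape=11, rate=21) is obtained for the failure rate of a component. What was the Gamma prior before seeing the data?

Gamma–exponential conjugacy: posterior shape = α + n, posterior rate = β + Σtᵢ.
So α = 11 − 4 = 7 and β = 21 − 8 = 13.

Gamma(shape=7, rate=13)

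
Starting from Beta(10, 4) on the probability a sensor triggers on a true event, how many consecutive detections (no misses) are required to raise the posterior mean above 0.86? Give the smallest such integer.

After k detections and 0 misses the posterior is Beta(10+k, 4), with mean (10+k)/(10+4+k).
Set (10+k)/(14+k) > 0.86 and solve: k > (0.86·14 − 10)/(1 − 0.86) = 14.571.
The smallest integer exceeding 14.571 is 15.

k = 15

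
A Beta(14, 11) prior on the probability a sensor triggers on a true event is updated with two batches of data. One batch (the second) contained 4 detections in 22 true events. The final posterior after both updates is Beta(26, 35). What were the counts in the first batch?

8 detections and 6 misses

Because Beta–binomial updating is additive in the counts, the combined data contributed (α_post−α_prior, β_post−β_prior) successes and failures.
Total across both batches: 26−14=12 detections, 35−11=24 misses.
Subtract the second batch: 12−4=8 detections and 24−18=6 misses.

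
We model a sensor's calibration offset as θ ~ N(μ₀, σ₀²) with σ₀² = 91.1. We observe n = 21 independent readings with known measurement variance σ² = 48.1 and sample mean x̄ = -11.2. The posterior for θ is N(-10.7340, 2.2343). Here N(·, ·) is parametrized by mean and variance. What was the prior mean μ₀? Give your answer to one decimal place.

With known observation variance, the Normal–Normal posterior has precision τ_n = τ₀ + n/σ² and mean μ_n = (τ₀μ₀ + (n/σ²)x̄)/τ_n.
Here τ₀ = 1/91.1 = 0.010977 and τ_data = 21/48.1 = 0.436590, so τ_n = 0.447567.
Rearranging for μ₀: μ₀ = (μ_n·τ_n − τ_data·x̄)/τ₀ = (-10.7340·0.447567 − 0.436590·-11.2) / 0.010977 = 0.085624/0.010977 ≈ 7.8.

μ₀ = 7.8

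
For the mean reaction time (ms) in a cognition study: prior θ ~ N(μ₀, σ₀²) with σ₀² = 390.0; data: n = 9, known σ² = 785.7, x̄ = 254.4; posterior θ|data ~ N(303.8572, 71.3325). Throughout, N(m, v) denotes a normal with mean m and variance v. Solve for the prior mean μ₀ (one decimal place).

μ₀ = 524.8

With known observation variance, the Normal–Normal posterior has precision τ_n = τ₀ + n/σ² and mean μ_n = (τ₀μ₀ + (n/σ²)x̄)/τ_n.
Here τ₀ = 1/390.0 = 0.002564 and τ_data = 9/785.7 = 0.011455, so τ_n = 0.014019.
Rearranging for μ₀: μ₀ = (μ_n·τ_n − τ_data·x̄)/τ₀ = (303.8572·0.014019 − 0.011455·254.4) / 0.002564 = 1.345622/0.002564 ≈ 524.8.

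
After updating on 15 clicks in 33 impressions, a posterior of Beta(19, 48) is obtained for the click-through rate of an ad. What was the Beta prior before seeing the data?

Beta(4, 30)

Under Beta–binomial conjugacy the posterior parameters are (α+s, β+f).
So α = 19 − 15 = 4 and β = 48 − 18 = 30.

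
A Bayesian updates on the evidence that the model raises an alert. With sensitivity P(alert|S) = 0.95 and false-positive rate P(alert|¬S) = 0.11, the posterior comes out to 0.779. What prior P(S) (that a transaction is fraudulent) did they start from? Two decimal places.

P(S) = 0.29

In odds form, posterior odds = prior odds × likelihood ratio, so prior odds = posterior odds ÷ LR.
Posterior odds = 0.779/(1−0.779) = 3.5249. LR = 0.95/0.11 = 8.6364.
Prior odds = 3.5249/8.6364 = 0.4081, so P(S) = 0.4081/(1+0.4081) ≈ 0.29.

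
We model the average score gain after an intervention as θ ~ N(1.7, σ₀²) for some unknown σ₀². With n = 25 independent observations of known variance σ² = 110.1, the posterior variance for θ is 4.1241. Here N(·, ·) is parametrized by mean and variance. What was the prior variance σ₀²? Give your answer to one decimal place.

For the Normal–Normal model with known σ², precisions add: τ_n = τ₀ + n/σ².
So 1/σ₀² = 1/4.1241 − 25/110.1 = 0.242477 − 0.227066 = 0.015411.
Hence σ₀² = 1/0.015411 ≈ 64.9.

σ₀² = 64.9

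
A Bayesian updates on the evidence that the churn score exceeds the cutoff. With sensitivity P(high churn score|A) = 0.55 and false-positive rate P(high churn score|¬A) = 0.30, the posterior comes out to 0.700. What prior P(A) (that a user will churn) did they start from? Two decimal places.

P(A) = 0.56

Bayes' rule in odds form gives O(A|E) = O(A)·[P(E|A)/P(E|¬A)], hence O(A) = O(A|E)/LR.
Posterior odds = 0.700/(1−0.700) = 2.3333. LR = 0.55/0.30 = 1.8333.
Prior odds = 2.3333/1.8333 = 1.2727, so P(A) = 1.2727/(1+1.2727) ≈ 0.56.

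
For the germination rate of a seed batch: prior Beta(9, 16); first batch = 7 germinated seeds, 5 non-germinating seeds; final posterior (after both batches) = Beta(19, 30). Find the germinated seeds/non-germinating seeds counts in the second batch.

3 germinated seeds and 9 non-germinating seeds

Sequential conjugate updates are equivalent to a single update on the pooled data, so total successes = posterior α − prior α and total failures = posterior β − prior β.
Total across both batches: 19−9=10 germinated seeds, 30−16=14 non-germinating seeds.
Subtract the first batch: 10−7=3 germinated seeds and 14−5=9 non-germinating seeds.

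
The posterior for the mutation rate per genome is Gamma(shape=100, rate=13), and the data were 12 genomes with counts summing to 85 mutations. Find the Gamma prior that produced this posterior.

A Gamma(α, β) prior (rate parametrization) on a Poisson rate with n observations summing to S gives posterior Gamma(α+S, β+n).
So α = 100 − 85 = 15 and β = 13 − 12 = 1.

Gamma(shape=15, rate=1)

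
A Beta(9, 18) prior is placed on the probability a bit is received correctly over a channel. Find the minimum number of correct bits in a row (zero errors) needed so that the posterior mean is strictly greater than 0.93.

k = 231

After k correct bits and 0 errors the posterior is Beta(9+k, 18), with mean (9+k)/(9+18+k).
Set (9+k)/(27+k) > 0.93 and solve: k > (0.93·27 − 9)/(1 − 0.93) = 230.143.
The smallest integer exceeding 230.143 is 231.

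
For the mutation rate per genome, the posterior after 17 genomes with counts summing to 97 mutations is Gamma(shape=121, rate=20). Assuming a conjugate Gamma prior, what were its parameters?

Gamma(shape=24, rate=3)

A Gamma(α, β) prior (rate parametrization) on a Poisson rate with n observations summing to S gives posterior Gamma(α+S, β+n).
So α = 121 − 97 = 24 and β = 20 − 17 = 3.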